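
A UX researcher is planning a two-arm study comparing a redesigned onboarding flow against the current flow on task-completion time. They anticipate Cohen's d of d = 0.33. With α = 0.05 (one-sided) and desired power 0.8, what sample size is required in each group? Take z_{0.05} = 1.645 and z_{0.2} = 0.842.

For two independent groups with equal n: n = 2·((z_{α} + z_β) / d)².
z_{α} + z_β = 1.645 + 0.842 = 2.487.
n = 2 × (2.487 / 0.33)² = 2 × 7.536² = 2 × 56.80 = 113.6.
Round up to the next whole participant.

n = 114 per group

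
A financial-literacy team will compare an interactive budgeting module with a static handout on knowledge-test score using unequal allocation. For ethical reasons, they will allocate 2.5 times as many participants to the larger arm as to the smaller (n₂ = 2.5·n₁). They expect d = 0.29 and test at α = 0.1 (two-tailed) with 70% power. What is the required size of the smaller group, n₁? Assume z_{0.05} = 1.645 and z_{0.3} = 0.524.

With allocation ratio k = n₂/n₁ = 2.5, Var(x̄₁−x̄₂) = σ²(1/n₁ + 1/(k·n₁)) = σ²·(k+1)/(k·n₁).
So n₁ = (1 + 1/k)·((z_{α/2} + z_β)/d)² = 1.400 × (2.169/0.29)².
n₁ = 1.400 × 55.94 = 78.3.
Round up: n₁ = 79, giving n₂ = ⌈2.5 × 79⌉ = ⌈197.5⌉ = 198.

n₁ = 79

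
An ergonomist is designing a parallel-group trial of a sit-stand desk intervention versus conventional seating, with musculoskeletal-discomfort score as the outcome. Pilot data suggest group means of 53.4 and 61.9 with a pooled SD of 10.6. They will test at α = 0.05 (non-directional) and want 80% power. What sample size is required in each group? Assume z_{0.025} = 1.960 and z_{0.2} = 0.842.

Cohen's d = |M₁ − M₂| / SD_pooled = |53.4 − 61.9| / 10.6 = 8.5 / 10.6 = 0.802.
For two independent groups with equal n: n = 2·((z_{α/2} + z_β) / d)².
z_{α/2} + z_β = 1.960 + 0.842 = 2.802.
n = 2 × (2.802 / 0.802)² = 2 × 3.494² = 2 × 12.21 = 24.4.
Round up to the next whole participant.

n = 25 per group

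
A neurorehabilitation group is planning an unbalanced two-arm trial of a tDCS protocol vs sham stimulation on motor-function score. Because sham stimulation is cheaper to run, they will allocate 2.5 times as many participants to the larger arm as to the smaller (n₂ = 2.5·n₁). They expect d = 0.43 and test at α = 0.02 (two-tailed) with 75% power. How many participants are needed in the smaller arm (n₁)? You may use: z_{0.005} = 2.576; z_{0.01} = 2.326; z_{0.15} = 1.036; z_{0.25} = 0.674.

n₁ = 69

With allocation ratio k = n₂/n₁ = 2.5, Var(x̄₁−x̄₂) = σ²(1/n₁ + 1/(k·n₁)) = σ²·(k+1)/(k·n₁).
So n₁ = (1 + 1/k)·((z_{α/2} + z_β)/d)² = 1.400 × (3.000/0.43)².
n₁ = 1.400 × 48.67 = 68.1.
Round up: n₁ = 69, giving n₂ = ⌈2.5 × 69⌉ = ⌈172.5⌉ = 173.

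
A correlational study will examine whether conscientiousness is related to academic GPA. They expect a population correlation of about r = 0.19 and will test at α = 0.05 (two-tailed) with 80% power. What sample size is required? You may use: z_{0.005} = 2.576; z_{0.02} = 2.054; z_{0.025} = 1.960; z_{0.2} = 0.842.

Fisher's z: C = ½·ln((1+r)/(1−r)) = ½·ln(1.4691) = 0.1923.
n = ((z_{α/2} + z_β)/C)² + 3.
(1.960 + 0.842) / 0.1923 = 2.802 / 0.1923 = 14.571.
n = 14.571² + 3 = 212.31 + 3 = 215.3.
Round up.

n = 216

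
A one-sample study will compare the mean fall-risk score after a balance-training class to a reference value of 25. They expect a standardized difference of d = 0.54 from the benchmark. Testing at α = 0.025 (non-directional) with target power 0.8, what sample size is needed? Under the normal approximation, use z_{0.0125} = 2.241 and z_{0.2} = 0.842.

For a one-sample test: n = ((z_{α/2} + z_β) / d)².
z_{α/2} + z_β = 2.241 + 0.842 = 3.083.
n = (3.083 / 0.54)² = 5.709² = 32.60.
Round up.

n = 33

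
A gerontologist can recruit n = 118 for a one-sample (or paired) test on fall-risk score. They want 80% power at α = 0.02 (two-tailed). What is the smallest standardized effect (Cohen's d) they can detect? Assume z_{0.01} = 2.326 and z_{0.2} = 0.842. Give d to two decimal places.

For a single sample (or paired design) of n = 118: d_min = (z_{α/2} + z_β)/√n.
z-sum = 2.326 + 0.842 = 3.168.
d_min = 3.168 / √118 = 3.168 / 10.863 = 0.292.

d_min ≈ 0.29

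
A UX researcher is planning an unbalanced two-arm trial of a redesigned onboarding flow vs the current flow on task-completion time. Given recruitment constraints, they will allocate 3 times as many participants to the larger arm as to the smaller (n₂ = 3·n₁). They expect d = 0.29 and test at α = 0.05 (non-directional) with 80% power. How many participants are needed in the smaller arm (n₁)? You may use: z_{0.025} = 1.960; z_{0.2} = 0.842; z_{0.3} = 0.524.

n₁ = 125

With allocation ratio k = n₂/n₁ = 3, Var(x̄₁−x̄₂) = σ²(1/n₁ + 1/(k·n₁)) = σ²·(k+1)/(k·n₁).
So n₁ = (1 + 1/k)·((z_{α/2} + z_β)/d)² = 1.333 × (2.802/0.29)².
n₁ = 1.333 × 93.36 = 124.5.
Round up: n₁ = 125, giving n₂ = 3 × 125 = 375.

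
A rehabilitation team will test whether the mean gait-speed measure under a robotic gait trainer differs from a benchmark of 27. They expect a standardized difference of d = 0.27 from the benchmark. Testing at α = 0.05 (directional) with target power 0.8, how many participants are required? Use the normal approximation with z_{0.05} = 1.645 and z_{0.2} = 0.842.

n = 85

For a one-sample test: n = ((z_{α} + z_β) / d)².
z_{α} + z_β = 1.645 + 0.842 = 2.487.
n = (2.487 / 0.27)² = 9.211² = 84.84.
Round up.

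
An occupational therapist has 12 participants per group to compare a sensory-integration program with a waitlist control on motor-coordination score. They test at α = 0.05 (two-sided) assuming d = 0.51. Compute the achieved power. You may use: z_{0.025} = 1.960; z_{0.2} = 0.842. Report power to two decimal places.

power ≈ 0.24

For two equal groups, power = Φ(d·√(n/2) − z_{α/2}).
d·√(n/2) = 0.51 × √(12/2) = 0.51 × 2.449 = 1.249.
z_β = 1.249 − 1.960 = -0.711.
Power = Φ(-0.711) = 0.239.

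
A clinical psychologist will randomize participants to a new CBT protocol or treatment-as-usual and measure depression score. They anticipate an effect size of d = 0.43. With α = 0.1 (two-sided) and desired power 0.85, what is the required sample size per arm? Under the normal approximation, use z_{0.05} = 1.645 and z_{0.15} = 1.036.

n = 78 per group

For two independent groups with equal n: n = 2·((z_{α/2} + z_β) / d)².
z_{α/2} + z_β = 1.645 + 1.036 = 2.681.
n = 2 × (2.681 / 0.43)² = 2 × 6.235² = 2 × 38.87 = 77.7.
Round up to the next whole participant.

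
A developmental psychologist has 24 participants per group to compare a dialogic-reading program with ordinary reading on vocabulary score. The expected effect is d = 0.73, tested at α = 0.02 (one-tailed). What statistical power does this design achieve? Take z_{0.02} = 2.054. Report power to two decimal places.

For two equal groups, power = Φ(d·√(n/2) − z_{α}).
d·√(n/2) = 0.73 × √(24/2) = 0.73 × 3.464 = 2.529.
z_β = 2.529 − 2.054 = 0.475.
Power = Φ(0.475) = 0.683.

power ≈ 0.68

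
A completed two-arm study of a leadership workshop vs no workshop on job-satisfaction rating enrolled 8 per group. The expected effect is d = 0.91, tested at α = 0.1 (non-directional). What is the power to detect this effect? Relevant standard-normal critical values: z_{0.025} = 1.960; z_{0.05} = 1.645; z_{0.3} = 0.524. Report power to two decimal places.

For two equal groups, power = Φ(d·√(n/2) − z_{α/2}).
d·√(n/2) = 0.91 × √(8/2) = 0.91 × 2.000 = 1.820.
z_β = 1.820 − 1.645 = 0.175.
Power = Φ(0.175) = 0.569.

power ≈ 0.57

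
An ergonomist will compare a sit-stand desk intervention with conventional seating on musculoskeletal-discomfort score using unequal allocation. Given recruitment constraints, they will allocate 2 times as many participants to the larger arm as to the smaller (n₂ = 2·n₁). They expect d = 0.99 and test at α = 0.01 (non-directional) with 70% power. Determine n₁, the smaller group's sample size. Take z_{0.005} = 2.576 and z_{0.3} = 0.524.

n₁ = 15

With allocation ratio k = n₂/n₁ = 2, Var(x̄₁−x̄₂) = σ²(1/n₁ + 1/(k·n₁)) = σ²·(k+1)/(k·n₁).
So n₁ = (1 + 1/k)·((z_{α/2} + z_β)/d)² = 1.500 × (3.100/0.99)².
n₁ = 1.500 × 9.81 = 14.7.
Round up: n₁ = 15, giving n₂ = 2 × 15 = 30.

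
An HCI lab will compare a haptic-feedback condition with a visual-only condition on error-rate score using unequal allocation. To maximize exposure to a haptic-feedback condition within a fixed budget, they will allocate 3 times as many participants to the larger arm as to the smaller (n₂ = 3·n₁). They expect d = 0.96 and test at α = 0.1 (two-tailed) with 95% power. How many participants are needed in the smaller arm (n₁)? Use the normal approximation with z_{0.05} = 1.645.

With allocation ratio k = n₂/n₁ = 3, Var(x̄₁−x̄₂) = σ²(1/n₁ + 1/(k·n₁)) = σ²·(k+1)/(k·n₁).
So n₁ = (1 + 1/k)·((z_{α/2} + z_β)/d)² = 1.333 × (3.290/0.96)².
n₁ = 1.333 × 11.74 = 15.7.
Round up: n₁ = 16, giving n₂ = 3 × 16 = 48.

n₁ = 16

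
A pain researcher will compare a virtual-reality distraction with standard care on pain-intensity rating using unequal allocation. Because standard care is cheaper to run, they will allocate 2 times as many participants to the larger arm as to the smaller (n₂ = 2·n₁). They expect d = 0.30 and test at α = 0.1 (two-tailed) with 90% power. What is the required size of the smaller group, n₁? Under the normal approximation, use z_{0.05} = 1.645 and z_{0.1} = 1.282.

With allocation ratio k = n₂/n₁ = 2, Var(x̄₁−x̄₂) = σ²(1/n₁ + 1/(k·n₁)) = σ²·(k+1)/(k·n₁).
So n₁ = (1 + 1/k)·((z_{α/2} + z_β)/d)² = 1.500 × (2.927/0.30)².
n₁ = 1.500 × 95.19 = 142.8.
Round up: n₁ = 143, giving n₂ = 2 × 143 = 286.

n₁ = 143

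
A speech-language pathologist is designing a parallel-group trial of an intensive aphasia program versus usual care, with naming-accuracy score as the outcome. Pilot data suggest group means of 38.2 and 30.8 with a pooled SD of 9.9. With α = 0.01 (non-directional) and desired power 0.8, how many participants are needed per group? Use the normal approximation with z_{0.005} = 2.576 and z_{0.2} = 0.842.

Cohen's d = |M₁ − M₂| / SD_pooled = |38.2 − 30.8| / 9.9 = 7.4 / 9.9 = 0.747.
For two independent groups with equal n: n = 2·((z_{α/2} + z_β) / d)².
z_{α/2} + z_β = 2.576 + 0.842 = 3.418.
n = 2 × (3.418 / 0.747)² = 2 × 4.576² = 2 × 20.94 = 41.9.
Round up to the next whole participant.

n = 42 per group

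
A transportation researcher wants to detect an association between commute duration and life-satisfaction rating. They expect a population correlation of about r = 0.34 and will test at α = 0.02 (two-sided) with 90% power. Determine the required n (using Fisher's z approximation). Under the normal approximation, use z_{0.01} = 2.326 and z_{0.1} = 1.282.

Fisher's z: C = ½·ln((1+r)/(1−r)) = ½·ln(2.0303) = 0.3541.
n = ((z_{α/2} + z_β)/C)² + 3.
(2.326 + 1.282) / 0.3541 = 3.608 / 0.3541 = 10.189.
n = 10.189² + 3 = 103.82 + 3 = 106.8.
Round up.

n = 107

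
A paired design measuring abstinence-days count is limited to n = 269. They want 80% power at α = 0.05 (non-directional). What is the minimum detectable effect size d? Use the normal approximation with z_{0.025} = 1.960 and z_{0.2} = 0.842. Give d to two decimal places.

For a single sample (or paired design) of n = 269: d_min = (z_{α/2} + z_β)/√n.
z-sum = 1.960 + 0.842 = 2.802.
d_min = 2.802 / √269 = 2.802 / 16.401 = 0.171.

d_min ≈ 0.17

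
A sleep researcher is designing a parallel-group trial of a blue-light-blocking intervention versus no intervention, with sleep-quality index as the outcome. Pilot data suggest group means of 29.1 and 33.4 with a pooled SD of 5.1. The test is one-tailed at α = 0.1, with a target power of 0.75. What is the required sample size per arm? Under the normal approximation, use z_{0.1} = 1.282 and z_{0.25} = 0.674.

n = 11 per group

Cohen's d = |M₁ − M₂| / SD_pooled = |29.1 − 33.4| / 5.1 = 4.3 / 5.1 = 0.843.
For two independent groups with equal n: n = 2·((z_{α} + z_β) / d)².
z_{α} + z_β = 1.282 + 0.674 = 1.956.
n = 2 × (1.956 / 0.843)² = 2 × 2.320² = 2 × 5.38 = 10.8.
Round up to the next whole participant.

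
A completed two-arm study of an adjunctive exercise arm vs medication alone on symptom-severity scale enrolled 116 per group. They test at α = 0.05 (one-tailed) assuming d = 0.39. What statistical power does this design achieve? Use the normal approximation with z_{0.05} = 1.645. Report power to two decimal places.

power ≈ 0.91

For two equal groups, power = Φ(d·√(n/2) − z_{α}).
d·√(n/2) = 0.39 × √(116/2) = 0.39 × 7.616 = 2.970.
z_β = 2.970 − 1.645 = 1.325.
Power = Φ(1.325) = 0.907.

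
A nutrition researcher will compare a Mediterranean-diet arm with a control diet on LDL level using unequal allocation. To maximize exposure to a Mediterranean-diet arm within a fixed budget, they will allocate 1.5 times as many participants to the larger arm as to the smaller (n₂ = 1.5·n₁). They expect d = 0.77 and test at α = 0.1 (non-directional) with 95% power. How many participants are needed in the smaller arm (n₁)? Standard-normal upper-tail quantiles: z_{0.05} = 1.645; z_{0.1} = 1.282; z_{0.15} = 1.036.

n₁ = 31

With allocation ratio k = n₂/n₁ = 1.5, Var(x̄₁−x̄₂) = σ²(1/n₁ + 1/(k·n₁)) = σ²·(k+1)/(k·n₁).
So n₁ = (1 + 1/k)·((z_{α/2} + z_β)/d)² = 1.667 × (3.290/0.77)².
n₁ = 1.667 × 18.26 = 30.4.
Round up: n₁ = 31, giving n₂ = ⌈1.5 × 31⌉ = ⌈46.5⌉ = 47.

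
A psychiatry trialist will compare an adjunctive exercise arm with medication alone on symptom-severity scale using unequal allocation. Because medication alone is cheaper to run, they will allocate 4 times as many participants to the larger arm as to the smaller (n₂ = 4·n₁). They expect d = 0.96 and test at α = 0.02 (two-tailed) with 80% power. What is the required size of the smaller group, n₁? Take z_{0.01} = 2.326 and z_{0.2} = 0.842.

With allocation ratio k = n₂/n₁ = 4, Var(x̄₁−x̄₂) = σ²(1/n₁ + 1/(k·n₁)) = σ²·(k+1)/(k·n₁).
So n₁ = (1 + 1/k)·((z_{α/2} + z_β)/d)² = 1.250 × (3.168/0.96)².
n₁ = 1.250 × 10.89 = 13.6.
Round up: n₁ = 14, giving n₂ = 4 × 14 = 56.

n₁ = 14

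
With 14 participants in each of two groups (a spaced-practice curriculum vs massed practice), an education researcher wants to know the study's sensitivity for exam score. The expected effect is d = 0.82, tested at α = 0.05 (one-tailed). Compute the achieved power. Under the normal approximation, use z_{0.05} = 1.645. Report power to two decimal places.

For two equal groups, power = Φ(d·√(n/2) − z_{α}).
d·√(n/2) = 0.82 × √(14/2) = 0.82 × 2.646 = 2.170.
z_β = 2.170 − 1.645 = 0.525.
Power = Φ(0.525) = 0.700.

power ≈ 0.70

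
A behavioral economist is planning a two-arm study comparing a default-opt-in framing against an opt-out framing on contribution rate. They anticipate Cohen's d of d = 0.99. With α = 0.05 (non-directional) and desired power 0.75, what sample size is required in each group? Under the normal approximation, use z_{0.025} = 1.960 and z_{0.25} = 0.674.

For two independent groups with equal n: n = 2·((z_{α/2} + z_β) / d)².
z_{α/2} + z_β = 1.960 + 0.674 = 2.634.
n = 2 × (2.634 / 0.99)² = 2 × 2.661² = 2 × 7.08 = 14.2.
Round up to the next whole participant.

n = 15 per group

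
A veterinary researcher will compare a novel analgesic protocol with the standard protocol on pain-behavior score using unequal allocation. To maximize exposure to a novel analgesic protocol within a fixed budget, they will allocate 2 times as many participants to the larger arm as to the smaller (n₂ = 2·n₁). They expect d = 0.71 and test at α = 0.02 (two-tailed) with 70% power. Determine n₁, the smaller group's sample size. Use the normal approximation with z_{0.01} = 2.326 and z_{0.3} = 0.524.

With allocation ratio k = n₂/n₁ = 2, Var(x̄₁−x̄₂) = σ²(1/n₁ + 1/(k·n₁)) = σ²·(k+1)/(k·n₁).
So n₁ = (1 + 1/k)·((z_{α/2} + z_β)/d)² = 1.500 × (2.850/0.71)².
n₁ = 1.500 × 16.11 = 24.2.
Round up: n₁ = 25, giving n₂ = 2 × 25 = 50.

n₁ = 25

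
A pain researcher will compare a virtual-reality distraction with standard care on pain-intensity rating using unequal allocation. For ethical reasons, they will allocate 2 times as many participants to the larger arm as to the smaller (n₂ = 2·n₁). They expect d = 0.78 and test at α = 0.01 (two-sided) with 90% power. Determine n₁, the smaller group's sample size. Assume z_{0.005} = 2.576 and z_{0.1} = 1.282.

n₁ = 37

With allocation ratio k = n₂/n₁ = 2, Var(x̄₁−x̄₂) = σ²(1/n₁ + 1/(k·n₁)) = σ²·(k+1)/(k·n₁).
So n₁ = (1 + 1/k)·((z_{α/2} + z_β)/d)² = 1.500 × (3.858/0.78)².
n₁ = 1.500 × 24.46 = 36.7.
Round up: n₁ = 37, giving n₂ = 2 × 37 = 74.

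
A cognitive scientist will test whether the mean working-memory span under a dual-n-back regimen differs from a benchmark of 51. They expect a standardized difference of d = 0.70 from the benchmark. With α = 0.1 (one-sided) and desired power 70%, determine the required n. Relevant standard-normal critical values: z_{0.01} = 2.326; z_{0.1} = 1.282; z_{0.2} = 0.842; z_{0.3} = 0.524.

n = 7

For a one-sample test: n = ((z_{α} + z_β) / d)².
z_{α} + z_β = 1.282 + 0.524 = 1.806.
n = (1.806 / 0.70)² = 2.580² = 6.66.
Round up.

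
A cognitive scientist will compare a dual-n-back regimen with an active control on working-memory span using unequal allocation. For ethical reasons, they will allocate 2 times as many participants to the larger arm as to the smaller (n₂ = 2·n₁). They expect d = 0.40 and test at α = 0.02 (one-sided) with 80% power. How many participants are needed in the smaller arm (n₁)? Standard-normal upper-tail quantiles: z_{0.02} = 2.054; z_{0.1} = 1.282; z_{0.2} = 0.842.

n₁ = 79

With allocation ratio k = n₂/n₁ = 2, Var(x̄₁−x̄₂) = σ²(1/n₁ + 1/(k·n₁)) = σ²·(k+1)/(k·n₁).
So n₁ = (1 + 1/k)·((z_{α} + z_β)/d)² = 1.500 × (2.896/0.40)².
n₁ = 1.500 × 52.42 = 78.6.
Round up: n₁ = 79, giving n₂ = 2 × 79 = 158.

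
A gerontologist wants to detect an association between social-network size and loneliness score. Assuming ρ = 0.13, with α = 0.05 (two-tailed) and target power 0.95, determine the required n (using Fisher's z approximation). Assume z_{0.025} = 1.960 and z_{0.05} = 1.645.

Fisher's z: C = ½·ln((1+r)/(1−r)) = ½·ln(1.2989) = 0.1307.
n = ((z_{α/2} + z_β)/C)² + 3.
(1.960 + 1.645) / 0.1307 = 3.605 / 0.1307 = 27.582.
n = 27.582² + 3 = 760.78 + 3 = 763.8.
Round up.

n = 764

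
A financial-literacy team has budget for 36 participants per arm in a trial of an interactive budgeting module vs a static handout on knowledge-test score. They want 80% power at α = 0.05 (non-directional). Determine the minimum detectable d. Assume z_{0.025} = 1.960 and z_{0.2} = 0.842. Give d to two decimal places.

For two independent groups of n = 36 each: d_min = (z_{α/2} + z_β)·√(2/n).
z-sum = 1.960 + 0.842 = 2.802.
d_min = 2.802 × √(2/36) = 2.802 × 0.2357 = 0.660.

d_min ≈ 0.66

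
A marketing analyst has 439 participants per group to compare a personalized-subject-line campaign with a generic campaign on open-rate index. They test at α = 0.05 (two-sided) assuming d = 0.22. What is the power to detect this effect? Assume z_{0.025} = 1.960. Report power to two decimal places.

power ≈ 0.90

For two equal groups, power = Φ(d·√(n/2) − z_{α/2}).
d·√(n/2) = 0.22 × √(439/2) = 0.22 × 14.816 = 3.259.
z_β = 3.259 − 1.960 = 1.299.
Power = Φ(1.299) = 0.903.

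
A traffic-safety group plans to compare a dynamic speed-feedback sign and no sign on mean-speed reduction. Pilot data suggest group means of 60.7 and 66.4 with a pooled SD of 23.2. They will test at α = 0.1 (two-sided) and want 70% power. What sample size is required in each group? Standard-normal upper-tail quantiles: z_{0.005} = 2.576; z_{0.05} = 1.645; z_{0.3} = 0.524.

n = 156 per group

Cohen's d = |M₁ − M₂| / SD_pooled = |60.7 − 66.4| / 23.2 = 5.7 / 23.2 = 0.246.
For two independent groups with equal n: n = 2·((z_{α/2} + z_β) / d)².
z_{α/2} + z_β = 1.645 + 0.524 = 2.169.
n = 2 × (2.169 / 0.246)² = 2 × 8.817² = 2 × 77.74 = 155.5.
Round up to the next whole participant.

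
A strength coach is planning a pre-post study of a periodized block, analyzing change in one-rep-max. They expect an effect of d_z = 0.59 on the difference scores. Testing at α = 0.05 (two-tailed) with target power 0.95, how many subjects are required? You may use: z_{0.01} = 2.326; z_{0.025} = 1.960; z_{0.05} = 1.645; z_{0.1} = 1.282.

n = 38 pairs

For a paired (one-sample on differences) test: n = ((z_{α/2} + z_β) / d)².
z_{α/2} + z_β = 1.960 + 1.645 = 3.605.
n = (3.605 / 0.59)² = 6.110² = 37.33.
Round up.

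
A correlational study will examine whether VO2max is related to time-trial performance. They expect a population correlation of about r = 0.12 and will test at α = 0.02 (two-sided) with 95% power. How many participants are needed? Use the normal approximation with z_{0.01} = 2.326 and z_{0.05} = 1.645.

Fisher's z: C = ½·ln((1+r)/(1−r)) = ½·ln(1.2727) = 0.1206.
n = ((z_{α/2} + z_β)/C)² + 3.
(2.326 + 1.645) / 0.1206 = 3.971 / 0.1206 = 32.927.
n = 32.927² + 3 = 1084.19 + 3 = 1087.2.
Round up.

n = 1088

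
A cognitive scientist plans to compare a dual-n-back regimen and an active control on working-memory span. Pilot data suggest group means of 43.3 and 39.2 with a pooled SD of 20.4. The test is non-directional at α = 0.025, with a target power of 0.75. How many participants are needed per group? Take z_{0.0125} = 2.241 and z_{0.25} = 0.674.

Cohen's d = |M₁ − M₂| / SD_pooled = |43.3 − 39.2| / 20.4 = 4.1 / 20.4 = 0.201.
For two independent groups with equal n: n = 2·((z_{α/2} + z_β) / d)².
z_{α/2} + z_β = 2.241 + 0.674 = 2.915.
n = 2 × (2.915 / 0.201)² = 2 × 14.502² = 2 × 210.32 = 420.6.
Round up to the next whole participant.

n = 421 per group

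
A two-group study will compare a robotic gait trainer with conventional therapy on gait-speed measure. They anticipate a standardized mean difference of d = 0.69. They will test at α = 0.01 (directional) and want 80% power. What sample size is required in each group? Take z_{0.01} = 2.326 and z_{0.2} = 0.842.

For two independent groups with equal n: n = 2·((z_{α} + z_β) / d)².
z_{α} + z_β = 2.326 + 0.842 = 3.168.
n = 2 × (3.168 / 0.69)² = 2 × 4.591² = 2 × 21.08 = 42.2.
Round up to the next whole participant.

n = 43 per group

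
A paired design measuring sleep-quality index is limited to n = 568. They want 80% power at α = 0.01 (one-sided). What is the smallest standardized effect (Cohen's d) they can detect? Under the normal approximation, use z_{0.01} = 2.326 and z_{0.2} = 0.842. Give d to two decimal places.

For a single sample (or paired design) of n = 568: d_min = (z_{α} + z_β)/√n.
z-sum = 2.326 + 0.842 = 3.168.
d_min = 3.168 / √568 = 3.168 / 23.833 = 0.133.

d_min ≈ 0.13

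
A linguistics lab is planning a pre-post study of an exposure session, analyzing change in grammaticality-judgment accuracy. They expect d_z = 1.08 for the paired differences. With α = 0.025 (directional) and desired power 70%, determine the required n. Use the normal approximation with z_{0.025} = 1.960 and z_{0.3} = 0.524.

n = 6 pairs

For a paired (one-sample on differences) test: n = ((z_{α} + z_β) / d)².
z_{α} + z_β = 1.960 + 0.524 = 2.484.
n = (2.484 / 1.08)² = 2.300² = 5.29.
Round up.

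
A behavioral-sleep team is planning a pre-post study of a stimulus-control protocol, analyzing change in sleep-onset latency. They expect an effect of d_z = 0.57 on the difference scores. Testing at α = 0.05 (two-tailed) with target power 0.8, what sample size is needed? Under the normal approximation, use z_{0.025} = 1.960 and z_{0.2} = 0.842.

For a paired (one-sample on differences) test: n = ((z_{α/2} + z_β) / d)².
z_{α/2} + z_β = 1.960 + 0.842 = 2.802.
n = (2.802 / 0.57)² = 4.916² = 24.16.
Round up.

n = 25 pairs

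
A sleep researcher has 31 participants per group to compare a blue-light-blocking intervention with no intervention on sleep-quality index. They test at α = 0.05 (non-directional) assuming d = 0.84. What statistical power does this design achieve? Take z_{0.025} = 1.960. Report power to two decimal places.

For two equal groups, power = Φ(d·√(n/2) − z_{α/2}).
d·√(n/2) = 0.84 × √(31/2) = 0.84 × 3.937 = 3.307.
z_β = 3.307 − 1.960 = 1.347.
Power = Φ(1.347) = 0.911.

power ≈ 0.91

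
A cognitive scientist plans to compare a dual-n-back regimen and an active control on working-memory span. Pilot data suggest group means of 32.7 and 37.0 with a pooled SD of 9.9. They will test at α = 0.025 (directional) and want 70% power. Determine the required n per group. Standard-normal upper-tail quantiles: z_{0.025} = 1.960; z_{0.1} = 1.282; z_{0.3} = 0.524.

Cohen's d = |M₁ − M₂| / SD_pooled = |32.7 − 37.0| / 9.9 = 4.3 / 9.9 = 0.434.
For two independent groups with equal n: n = 2·((z_{α} + z_β) / d)².
z_{α} + z_β = 1.960 + 0.524 = 2.484.
n = 2 × (2.484 / 0.434)² = 2 × 5.724² = 2 × 32.76 = 65.5.
Round up to the next whole participant.

n = 66 per group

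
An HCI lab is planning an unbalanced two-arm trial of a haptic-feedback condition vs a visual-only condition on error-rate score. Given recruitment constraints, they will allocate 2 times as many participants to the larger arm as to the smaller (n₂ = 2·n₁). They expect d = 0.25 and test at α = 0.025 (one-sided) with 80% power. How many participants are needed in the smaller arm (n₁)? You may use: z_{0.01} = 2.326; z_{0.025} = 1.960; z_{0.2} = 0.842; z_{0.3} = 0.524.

n₁ = 189

With allocation ratio k = n₂/n₁ = 2, Var(x̄₁−x̄₂) = σ²(1/n₁ + 1/(k·n₁)) = σ²·(k+1)/(k·n₁).
So n₁ = (1 + 1/k)·((z_{α} + z_β)/d)² = 1.500 × (2.802/0.25)².
n₁ = 1.500 × 125.62 = 188.4.
Round up: n₁ = 189, giving n₂ = 2 × 189 = 378.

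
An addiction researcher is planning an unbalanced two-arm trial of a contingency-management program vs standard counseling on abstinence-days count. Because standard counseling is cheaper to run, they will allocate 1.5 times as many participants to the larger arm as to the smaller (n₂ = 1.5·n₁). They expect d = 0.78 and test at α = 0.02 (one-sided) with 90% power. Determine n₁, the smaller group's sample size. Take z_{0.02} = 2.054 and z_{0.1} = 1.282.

With allocation ratio k = n₂/n₁ = 1.5, Var(x̄₁−x̄₂) = σ²(1/n₁ + 1/(k·n₁)) = σ²·(k+1)/(k·n₁).
So n₁ = (1 + 1/k)·((z_{α} + z_β)/d)² = 1.667 × (3.336/0.78)².
n₁ = 1.667 × 18.29 = 30.5.
Round up: n₁ = 31, giving n₂ = ⌈1.5 × 31⌉ = ⌈46.5⌉ = 47.

n₁ = 31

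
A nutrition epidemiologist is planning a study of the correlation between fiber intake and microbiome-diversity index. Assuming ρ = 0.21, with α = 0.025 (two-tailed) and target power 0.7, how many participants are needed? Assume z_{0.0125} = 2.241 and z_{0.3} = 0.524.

n = 172

Fisher's z: C = ½·ln((1+r)/(1−r)) = ½·ln(1.5316) = 0.2132.
n = ((z_{α/2} + z_β)/C)² + 3.
(2.241 + 0.524) / 0.2132 = 2.765 / 0.2132 = 12.969.
n = 12.969² + 3 = 168.20 + 3 = 171.2.
Round up.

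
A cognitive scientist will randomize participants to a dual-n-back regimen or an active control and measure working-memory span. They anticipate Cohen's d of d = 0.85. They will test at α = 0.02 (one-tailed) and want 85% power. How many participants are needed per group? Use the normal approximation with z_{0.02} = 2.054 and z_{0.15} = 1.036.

For two independent groups with equal n: n = 2·((z_{α} + z_β) / d)².
z_{α} + z_β = 2.054 + 1.036 = 3.090.
n = 2 × (3.090 / 0.85)² = 2 × 3.635² = 2 × 13.22 = 26.4.
Round up to the next whole participant.

n = 27 per group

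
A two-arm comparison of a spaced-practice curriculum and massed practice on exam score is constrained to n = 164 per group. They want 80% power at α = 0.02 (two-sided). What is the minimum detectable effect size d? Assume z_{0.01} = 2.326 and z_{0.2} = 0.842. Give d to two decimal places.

For two independent groups of n = 164 each: d_min = (z_{α/2} + z_β)·√(2/n).
z-sum = 2.326 + 0.842 = 3.168.
d_min = 3.168 × √(2/164) = 3.168 × 0.1104 = 0.350.

d_min ≈ 0.35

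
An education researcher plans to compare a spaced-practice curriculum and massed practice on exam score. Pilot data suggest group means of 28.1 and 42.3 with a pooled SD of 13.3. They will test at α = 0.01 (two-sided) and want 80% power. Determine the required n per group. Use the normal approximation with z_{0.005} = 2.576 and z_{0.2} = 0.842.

n = 21 per group

Cohen's d = |M₁ − M₂| / SD_pooled = |28.1 − 42.3| / 13.3 = 14.2 / 13.3 = 1.068.
For two independent groups with equal n: n = 2·((z_{α/2} + z_β) / d)².
z_{α/2} + z_β = 2.576 + 0.842 = 3.418.
n = 2 × (3.418 / 1.068)² = 2 × 3.200² = 2 × 10.24 = 20.5.
Round up to the next whole participant.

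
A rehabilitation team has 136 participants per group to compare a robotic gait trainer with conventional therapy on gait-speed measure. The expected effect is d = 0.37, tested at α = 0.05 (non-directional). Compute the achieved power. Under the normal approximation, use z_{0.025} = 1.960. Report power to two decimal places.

For two equal groups, power = Φ(d·√(n/2) − z_{α/2}).
d·√(n/2) = 0.37 × √(136/2) = 0.37 × 8.246 = 3.051.
z_β = 3.051 − 1.960 = 1.091.
Power = Φ(1.091) = 0.862.

power ≈ 0.86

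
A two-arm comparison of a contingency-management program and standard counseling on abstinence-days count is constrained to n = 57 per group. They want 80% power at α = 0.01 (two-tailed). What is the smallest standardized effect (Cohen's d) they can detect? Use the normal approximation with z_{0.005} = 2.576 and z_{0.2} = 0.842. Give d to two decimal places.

d_min ≈ 0.64

For two independent groups of n = 57 each: d_min = (z_{α/2} + z_β)·√(2/n).
z-sum = 2.576 + 0.842 = 3.418.
d_min = 3.418 × √(2/57) = 3.418 × 0.1873 = 0.640.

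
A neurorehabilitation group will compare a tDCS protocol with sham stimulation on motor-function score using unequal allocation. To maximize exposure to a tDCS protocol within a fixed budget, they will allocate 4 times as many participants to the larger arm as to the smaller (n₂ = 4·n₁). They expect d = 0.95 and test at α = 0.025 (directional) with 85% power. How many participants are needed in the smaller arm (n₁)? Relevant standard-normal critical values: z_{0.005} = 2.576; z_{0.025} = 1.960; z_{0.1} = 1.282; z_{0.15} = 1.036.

With allocation ratio k = n₂/n₁ = 4, Var(x̄₁−x̄₂) = σ²(1/n₁ + 1/(k·n₁)) = σ²·(k+1)/(k·n₁).
So n₁ = (1 + 1/k)·((z_{α} + z_β)/d)² = 1.250 × (2.996/0.95)².
n₁ = 1.250 × 9.95 = 12.4.
Round up: n₁ = 13, giving n₂ = 4 × 13 = 52.

n₁ = 13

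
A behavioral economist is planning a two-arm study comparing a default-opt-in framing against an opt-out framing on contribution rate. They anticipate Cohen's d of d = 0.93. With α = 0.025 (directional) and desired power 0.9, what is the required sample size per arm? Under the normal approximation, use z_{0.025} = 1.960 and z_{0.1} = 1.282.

n = 25 per group

For two independent groups with equal n: n = 2·((z_{α} + z_β) / d)².
z_{α} + z_β = 1.960 + 1.282 = 3.242.
n = 2 × (3.242 / 0.93)² = 2 × 3.486² = 2 × 12.15 = 24.3.
Round up to the next whole participant.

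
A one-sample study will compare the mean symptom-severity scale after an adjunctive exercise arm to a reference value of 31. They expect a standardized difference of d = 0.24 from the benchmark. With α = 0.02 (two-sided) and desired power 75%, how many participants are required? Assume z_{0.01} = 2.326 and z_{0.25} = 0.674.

For a one-sample test: n = ((z_{α/2} + z_β) / d)².
z_{α/2} + z_β = 2.326 + 0.674 = 3.000.
n = (3.000 / 0.24)² = 12.500² = 156.25.
Round up.

n = 157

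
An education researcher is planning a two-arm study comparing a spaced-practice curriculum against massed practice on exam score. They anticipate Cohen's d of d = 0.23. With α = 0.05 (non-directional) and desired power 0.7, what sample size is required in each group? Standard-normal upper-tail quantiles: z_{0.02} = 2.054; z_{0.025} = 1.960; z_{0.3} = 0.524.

For two independent groups with equal n: n = 2·((z_{α/2} + z_β) / d)².
z_{α/2} + z_β = 1.960 + 0.524 = 2.484.
n = 2 × (2.484 / 0.23)² = 2 × 10.800² = 2 × 116.64 = 233.3.
Round up to the next whole participant.

n = 234 per group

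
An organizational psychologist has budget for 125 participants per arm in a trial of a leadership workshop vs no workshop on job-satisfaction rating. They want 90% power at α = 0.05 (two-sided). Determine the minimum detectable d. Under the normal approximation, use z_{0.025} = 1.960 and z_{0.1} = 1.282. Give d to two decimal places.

d_min ≈ 0.41

For two independent groups of n = 125 each: d_min = (z_{α/2} + z_β)·√(2/n).
z-sum = 1.960 + 1.282 = 3.242.
d_min = 3.242 × √(2/125) = 3.242 × 0.1265 = 0.410.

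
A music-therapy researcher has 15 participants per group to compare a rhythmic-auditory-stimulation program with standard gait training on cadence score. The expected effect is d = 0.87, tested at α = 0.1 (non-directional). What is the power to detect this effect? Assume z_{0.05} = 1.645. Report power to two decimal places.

power ≈ 0.77

For two equal groups, power = Φ(d·√(n/2) − z_{α/2}).
d·√(n/2) = 0.87 × √(15/2) = 0.87 × 2.739 = 2.383.
z_β = 2.383 − 1.645 = 0.738.
Power = Φ(0.738) = 0.770.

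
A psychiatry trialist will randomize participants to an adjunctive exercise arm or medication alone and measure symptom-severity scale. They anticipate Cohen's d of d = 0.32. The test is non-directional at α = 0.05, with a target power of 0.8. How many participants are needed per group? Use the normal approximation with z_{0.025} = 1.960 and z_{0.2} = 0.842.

For two independent groups with equal n: n = 2·((z_{α/2} + z_β) / d)².
z_{α/2} + z_β = 1.960 + 0.842 = 2.802.
n = 2 × (2.802 / 0.32)² = 2 × 8.756² = 2 × 76.67 = 153.3.
Round up to the next whole participant.

n = 154 per group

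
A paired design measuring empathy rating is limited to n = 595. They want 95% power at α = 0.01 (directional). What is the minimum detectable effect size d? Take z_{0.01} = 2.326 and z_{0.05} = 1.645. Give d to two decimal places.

d_min ≈ 0.16

For a single sample (or paired design) of n = 595: d_min = (z_{α} + z_β)/√n.
z-sum = 2.326 + 1.645 = 3.971.
d_min = 3.971 / √595 = 3.971 / 24.393 = 0.163.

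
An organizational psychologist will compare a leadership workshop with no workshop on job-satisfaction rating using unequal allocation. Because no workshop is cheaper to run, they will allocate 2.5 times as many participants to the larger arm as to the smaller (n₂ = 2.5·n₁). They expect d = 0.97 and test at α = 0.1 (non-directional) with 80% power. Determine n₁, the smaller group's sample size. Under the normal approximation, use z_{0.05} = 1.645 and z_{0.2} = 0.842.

n₁ = 10

With allocation ratio k = n₂/n₁ = 2.5, Var(x̄₁−x̄₂) = σ²(1/n₁ + 1/(k·n₁)) = σ²·(k+1)/(k·n₁).
So n₁ = (1 + 1/k)·((z_{α/2} + z_β)/d)² = 1.400 × (2.487/0.97)².
n₁ = 1.400 × 6.57 = 9.2.
Round up: n₁ = 10, giving n₂ = 2.5 × 10 = 25.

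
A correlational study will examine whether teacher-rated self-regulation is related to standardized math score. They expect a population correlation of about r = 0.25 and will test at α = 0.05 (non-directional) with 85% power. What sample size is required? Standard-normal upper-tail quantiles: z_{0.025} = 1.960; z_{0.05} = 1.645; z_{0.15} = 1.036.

n = 141

Fisher's z: C = ½·ln((1+r)/(1−r)) = ½·ln(1.6667) = 0.2554.
n = ((z_{α/2} + z_β)/C)² + 3.
(1.960 + 1.036) / 0.2554 = 2.996 / 0.2554 = 11.731.
n = 11.731² + 3 = 137.61 + 3 = 140.6.
Round up.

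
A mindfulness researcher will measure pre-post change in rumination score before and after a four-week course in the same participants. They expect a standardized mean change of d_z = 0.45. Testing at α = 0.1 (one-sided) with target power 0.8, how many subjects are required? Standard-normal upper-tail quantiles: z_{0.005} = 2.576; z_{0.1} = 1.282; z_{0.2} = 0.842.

n = 23 pairs

For a paired (one-sample on differences) test: n = ((z_{α} + z_β) / d)².
z_{α} + z_β = 1.282 + 0.842 = 2.124.
n = (2.124 / 0.45)² = 4.720² = 22.28.
Round up.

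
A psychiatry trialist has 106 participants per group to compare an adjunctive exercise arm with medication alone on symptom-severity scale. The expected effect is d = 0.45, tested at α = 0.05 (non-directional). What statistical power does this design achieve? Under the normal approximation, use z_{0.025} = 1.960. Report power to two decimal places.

power ≈ 0.91

For two equal groups, power = Φ(d·√(n/2) − z_{α/2}).
d·√(n/2) = 0.45 × √(106/2) = 0.45 × 7.280 = 3.276.
z_β = 3.276 − 1.960 = 1.316.
Power = Φ(1.316) = 0.906.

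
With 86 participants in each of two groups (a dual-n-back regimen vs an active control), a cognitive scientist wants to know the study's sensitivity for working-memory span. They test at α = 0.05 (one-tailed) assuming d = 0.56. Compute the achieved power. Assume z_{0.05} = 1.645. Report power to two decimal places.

power ≈ 0.98

For two equal groups, power = Φ(d·√(n/2) − z_{α}).
d·√(n/2) = 0.56 × √(86/2) = 0.56 × 6.557 = 3.672.
z_β = 3.672 − 1.645 = 2.027.
Power = Φ(2.027) = 0.979.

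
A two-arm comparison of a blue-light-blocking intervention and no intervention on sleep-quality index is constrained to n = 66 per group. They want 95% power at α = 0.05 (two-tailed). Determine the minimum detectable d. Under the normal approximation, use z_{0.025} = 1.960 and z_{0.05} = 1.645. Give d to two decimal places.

d_min ≈ 0.63

For two independent groups of n = 66 each: d_min = (z_{α/2} + z_β)·√(2/n).
z-sum = 1.960 + 1.645 = 3.605.
d_min = 3.605 × √(2/66) = 3.605 × 0.1741 = 0.628.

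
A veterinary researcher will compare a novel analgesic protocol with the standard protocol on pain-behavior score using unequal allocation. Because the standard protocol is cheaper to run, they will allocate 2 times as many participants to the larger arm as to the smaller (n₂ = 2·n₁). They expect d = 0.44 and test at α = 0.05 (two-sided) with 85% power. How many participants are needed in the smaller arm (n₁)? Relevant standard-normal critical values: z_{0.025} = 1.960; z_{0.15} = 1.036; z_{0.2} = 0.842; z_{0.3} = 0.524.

With allocation ratio k = n₂/n₁ = 2, Var(x̄₁−x̄₂) = σ²(1/n₁ + 1/(k·n₁)) = σ²·(k+1)/(k·n₁).
So n₁ = (1 + 1/k)·((z_{α/2} + z_β)/d)² = 1.500 × (2.996/0.44)².
n₁ = 1.500 × 46.36 = 69.5.
Round up: n₁ = 70, giving n₂ = 2 × 70 = 140.

n₁ = 70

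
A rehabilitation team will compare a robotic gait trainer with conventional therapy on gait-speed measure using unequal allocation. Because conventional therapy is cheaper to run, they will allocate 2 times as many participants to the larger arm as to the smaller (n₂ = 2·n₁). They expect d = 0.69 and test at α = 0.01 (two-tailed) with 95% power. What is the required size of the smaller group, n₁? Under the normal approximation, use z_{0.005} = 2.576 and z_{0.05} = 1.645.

n₁ = 57

With allocation ratio k = n₂/n₁ = 2, Var(x̄₁−x̄₂) = σ²(1/n₁ + 1/(k·n₁)) = σ²·(k+1)/(k·n₁).
So n₁ = (1 + 1/k)·((z_{α/2} + z_β)/d)² = 1.500 × (4.221/0.69)².
n₁ = 1.500 × 37.42 = 56.1.
Round up: n₁ = 57, giving n₂ = 2 × 57 = 114.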